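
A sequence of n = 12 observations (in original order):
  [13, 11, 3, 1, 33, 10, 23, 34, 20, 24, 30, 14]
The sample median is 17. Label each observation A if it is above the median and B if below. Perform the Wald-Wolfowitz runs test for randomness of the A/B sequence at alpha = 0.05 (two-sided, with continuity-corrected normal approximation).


Step 1: Compute median = 17; label A = above, B = below.
Labels in order: BBBBABAAAAAB  (n_A = 6, n_B = 6)
Step 2: Count runs R = 5.
Step 3: Under H0 (random ordering), E[R] = 2*n_A*n_B/(n_A+n_B) + 1 = 2*6*6/12 + 1 = 7.0000.
        Var[R] = 2*n_A*n_B*(2*n_A*n_B - n_A - n_B) / ((n_A+n_B)^2 * (n_A+n_B-1)) = 4320/1584 = 2.7273.
        SD[R] = 1.6514.
Step 4: Continuity-corrected z = (R + 0.5 - E[R]) / SD[R] = (5 + 0.5 - 7.0000) / 1.6514 = -0.9083.
Step 5: Two-sided p-value via normal approximation = 2*(1 - Phi(|z|)) = 0.363722.
Step 6: alpha = 0.05. fail to reject H0.

R = 5, z = -0.9083, p = 0.363722, fail to reject H0.


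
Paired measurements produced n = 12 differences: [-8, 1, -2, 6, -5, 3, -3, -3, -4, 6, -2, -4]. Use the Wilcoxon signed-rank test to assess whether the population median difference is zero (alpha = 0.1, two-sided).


Step 1: Drop any zero differences (none here) and take |d_i|.
|d| = [8, 1, 2, 6, 5, 3, 3, 3, 4, 6, 2, 4]
Step 2: Midrank |d_i| (ties get averaged ranks).
ranks: |8|->12, |1|->1, |2|->2.5, |6|->10.5, |5|->9, |3|->5, |3|->5, |3|->5, |4|->7.5, |6|->10.5, |2|->2.5, |4|->7.5
Step 3: Attach original signs; sum ranks with positive sign and with negative sign.
W+ = 1 + 10.5 + 5 + 10.5 = 27
W- = 12 + 2.5 + 9 + 5 + 5 + 7.5 + 2.5 + 7.5 = 51
(Check: W+ + W- = 78 should equal n(n+1)/2 = 78.)
Step 4: Test statistic W = min(W+, W-) = 27.
Step 5: Ties in |d|, so use the tie-corrected normal approximation.
        E[W] = n(n+1)/4 = 12*13/4 = 39.
        Tie groups: |d|=2 (t=2), |d|=3 (t=3), |d|=4 (t=2), |d|=6 (t=2); sum(t^3 - t) = 42.
        Var[W] = n(n+1)(2n+1)/24 - sum(t^3-t)/48 = 3900/24 - 42/48 = 161.625.
        z = (W - E[W]) / sqrt(Var[W]) = (27 - 39) / 12.7132 = -0.9439.
        Two-sided p = 2*Phi(z) = 0.345220.
Step 6: alpha = 0.1. fail to reject H0.

W+ = 27, W- = 51, W = min = 27, p = 0.345220, fail to reject H0.


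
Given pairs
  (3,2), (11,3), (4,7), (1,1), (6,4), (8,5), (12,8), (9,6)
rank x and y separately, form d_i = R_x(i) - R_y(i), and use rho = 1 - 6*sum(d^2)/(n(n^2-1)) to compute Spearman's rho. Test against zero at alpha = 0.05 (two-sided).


Step 1: Rank x and y separately (midranks; no ties here).
rank(x): 3->2, 11->7, 4->3, 1->1, 6->4, 8->5, 12->8, 9->6
rank(y): 2->2, 3->3, 7->7, 1->1, 4->4, 5->5, 8->8, 6->6
Step 2: d_i = R_x(i) - R_y(i); compute d_i^2.
  (2-2)^2=0, (7-3)^2=16, (3-7)^2=16, (1-1)^2=0, (4-4)^2=0, (5-5)^2=0, (8-8)^2=0, (6-6)^2=0
sum(d^2) = 32.
Step 3: rho = 1 - 6*32 / (8*(8^2 - 1)) = 1 - 192/504 = 0.619048.
Step 4: Under H0, t = rho * sqrt((n-2)/(1-rho^2)) = 1.9308 ~ t(6).
Step 5: Two-sided p-value from the t-distribution with 6 df = 0.101733.
Step 6: alpha = 0.05. fail to reject H0.

rho = 0.6190, p = 0.101733, fail to reject H0 at alpha = 0.05.


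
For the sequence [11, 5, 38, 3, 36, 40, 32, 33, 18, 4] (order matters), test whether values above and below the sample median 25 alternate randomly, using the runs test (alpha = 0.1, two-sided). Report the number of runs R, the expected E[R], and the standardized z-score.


Step 1: Compute median = 25; label A = above, B = below.
Labels in order: BBABAAAABB  (n_A = 5, n_B = 5)
Step 2: Count runs R = 5.
Step 3: Under H0 (random ordering), E[R] = 2*n_A*n_B/(n_A+n_B) + 1 = 2*5*5/10 + 1 = 6.0000.
        Var[R] = 2*n_A*n_B*(2*n_A*n_B - n_A - n_B) / ((n_A+n_B)^2 * (n_A+n_B-1)) = 2000/900 = 2.2222.
        SD[R] = 1.4907.
Step 4: Continuity-corrected z = (R + 0.5 - E[R]) / SD[R] = (5 + 0.5 - 6.0000) / 1.4907 = -0.3354.
Step 5: Two-sided p-value via normal approximation = 2*(1 - Phi(|z|)) = 0.737316.
Step 6: alpha = 0.1. fail to reject H0.

R = 5, z = -0.3354, p = 0.737316, fail to reject H0.


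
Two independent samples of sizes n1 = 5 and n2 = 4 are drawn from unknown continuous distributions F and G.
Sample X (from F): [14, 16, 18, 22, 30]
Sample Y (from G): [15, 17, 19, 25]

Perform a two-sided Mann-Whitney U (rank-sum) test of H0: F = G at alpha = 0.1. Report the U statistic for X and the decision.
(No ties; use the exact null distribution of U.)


Step 1: Combine and sort all 9 observations; assign midranks.
sorted (value, group): (14,X), (15,Y), (16,X), (17,Y), (18,X), (19,Y), (22,X), (25,Y), (30,X)
ranks: 14->1, 15->2, 16->3, 17->4, 18->5, 19->6, 22->7, 25->8, 30->9
Step 2: Rank sum for X: R1 = 1 + 3 + 5 + 7 + 9 = 25.
Step 3: U_X = R1 - n1(n1+1)/2 = 25 - 5*6/2 = 25 - 15 = 10.
       U_Y = n1*n2 - U_X = 20 - 10 = 10.
Step 4: No ties, so the exact null distribution of U (based on enumerating the C(9,5) = 126 equally likely rank assignments) gives the two-sided p-value.
Step 5: p-value = 1.000000; compare to alpha = 0.1. fail to reject H0.

U_X = 10, p = 1.000000, fail to reject H0 at alpha = 0.1.


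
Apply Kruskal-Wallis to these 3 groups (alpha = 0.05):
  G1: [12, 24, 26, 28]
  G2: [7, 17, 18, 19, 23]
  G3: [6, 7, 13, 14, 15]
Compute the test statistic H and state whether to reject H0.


Step 1: Combine all N = 14 observations and assign midranks.
sorted (value, group, rank): (6,G3,1), (7,G2,2.5), (7,G3,2.5), (12,G1,4), (13,G3,5), (14,G3,6), (15,G3,7), (17,G2,8), (18,G2,9), (19,G2,10), (23,G2,11), (24,G1,12), (26,G1,13), (28,G1,14)
Step 2: Sum ranks within each group.
R_1 = 43 (n_1 = 4)
R_2 = 40.5 (n_2 = 5)
R_3 = 21.5 (n_3 = 5)
Step 3: H = 12/(N(N+1)) * sum(R_i^2/n_i) - 3(N+1)
     = 12/(14*15) * (43^2/4 + 40.5^2/5 + 21.5^2/5) - 3*15
     = 0.057143 * 882.75 - 45
     = 5.442857.
Step 4: Ties present; correction factor C = 1 - 6/(14^3 - 14) = 0.997802. Corrected H = 5.442857 / 0.997802 = 5.454846.
Step 5: Under H0, H ~ chi^2(2); p-value = 0.065388.
Step 6: alpha = 0.05. fail to reject H0.

H = 5.4548, df = 2, p = 0.065388, fail to reject H0.


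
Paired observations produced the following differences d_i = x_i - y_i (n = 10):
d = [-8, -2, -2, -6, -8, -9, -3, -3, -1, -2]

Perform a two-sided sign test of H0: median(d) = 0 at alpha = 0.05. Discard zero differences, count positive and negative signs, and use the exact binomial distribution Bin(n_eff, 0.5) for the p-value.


Step 1: Discard zero differences. Original n = 10; n_eff = number of nonzero differences = 10.
Nonzero differences (with sign): -8, -2, -2, -6, -8, -9, -3, -3, -1, -2
Step 2: Count signs: positive = 0, negative = 10.
Step 3: Under H0: P(positive) = 0.5, so the number of positives S ~ Bin(10, 0.5).
Step 4: Two-sided exact p-value = sum of Bin(10,0.5) probabilities at or below the observed probability = 0.001953.
Step 5: alpha = 0.05. reject H0.

n_eff = 10, pos = 0, neg = 10, p = 0.001953, reject H0.


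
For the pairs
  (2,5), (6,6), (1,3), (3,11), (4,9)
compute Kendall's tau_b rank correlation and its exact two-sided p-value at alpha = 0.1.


Step 1: Enumerate the 10 unordered pairs (i,j) with i<j and classify each by sign(x_j-x_i) * sign(y_j-y_i).
  (1,2):dx=+4,dy=+1->C; (1,3):dx=-1,dy=-2->C; (1,4):dx=+1,dy=+6->C; (1,5):dx=+2,dy=+4->C
  (2,3):dx=-5,dy=-3->C; (2,4):dx=-3,dy=+5->D; (2,5):dx=-2,dy=+3->D; (3,4):dx=+2,dy=+8->C
  (3,5):dx=+3,dy=+6->C; (4,5):dx=+1,dy=-2->D
Step 2: C = 7, D = 3, total pairs = 10.
Step 3: tau = (C - D)/(n(n-1)/2) = (7 - 3)/10 = 0.400000.
Step 4: Exact two-sided p-value (enumerate n! = 120 permutations of y under H0): p = 0.483333.
Step 5: alpha = 0.1. fail to reject H0.

tau_b = 0.4000 (C=7, D=3), p = 0.483333, fail to reject H0.


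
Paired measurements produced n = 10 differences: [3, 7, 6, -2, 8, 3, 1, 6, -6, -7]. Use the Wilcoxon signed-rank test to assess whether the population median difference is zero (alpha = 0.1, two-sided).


Step 1: Drop any zero differences (none here) and take |d_i|.
|d| = [3, 7, 6, 2, 8, 3, 1, 6, 6, 7]
Step 2: Midrank |d_i| (ties get averaged ranks).
ranks: |3|->3.5, |7|->8.5, |6|->6, |2|->2, |8|->10, |3|->3.5, |1|->1, |6|->6, |6|->6, |7|->8.5
Step 3: Attach original signs; sum ranks with positive sign and with negative sign.
W+ = 3.5 + 8.5 + 6 + 10 + 3.5 + 1 + 6 = 38.5
W- = 2 + 6 + 8.5 = 16.5
(Check: W+ + W- = 55 should equal n(n+1)/2 = 55.)
Step 4: Test statistic W = min(W+, W-) = 16.5.
Step 5: Ties in |d|, so use the tie-corrected normal approximation.
        E[W] = n(n+1)/4 = 10*11/4 = 27.5.
        Tie groups: |d|=3 (t=2), |d|=6 (t=3), |d|=7 (t=2); sum(t^3 - t) = 36.
        Var[W] = n(n+1)(2n+1)/24 - sum(t^3-t)/48 = 2310/24 - 36/48 = 95.5.
        z = (W - E[W]) / sqrt(Var[W]) = (16.5 - 27.5) / 9.7724 = -1.1256.
        Two-sided p = 2*Phi(z) = 0.260327.
Step 6: alpha = 0.1. fail to reject H0.

W+ = 38.5, W- = 16.5, W = min = 16.5, p = 0.260327, fail to reject H0.


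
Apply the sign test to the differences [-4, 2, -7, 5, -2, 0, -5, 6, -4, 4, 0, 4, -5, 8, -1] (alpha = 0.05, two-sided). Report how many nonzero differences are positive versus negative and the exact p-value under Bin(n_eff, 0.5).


Step 1: Discard zero differences. Original n = 15; n_eff = number of nonzero differences = 13.
Nonzero differences (with sign): -4, +2, -7, +5, -2, -5, +6, -4, +4, +4, -5, +8, -1
Step 2: Count signs: positive = 6, negative = 7.
Step 3: Under H0: P(positive) = 0.5, so the number of positives S ~ Bin(13, 0.5).
Step 4: Two-sided exact p-value = sum of Bin(13,0.5) probabilities at or below the observed probability = 1.000000.
Step 5: alpha = 0.05. fail to reject H0.

n_eff = 13, pos = 6, neg = 7, p = 1.000000, fail to reject H0.


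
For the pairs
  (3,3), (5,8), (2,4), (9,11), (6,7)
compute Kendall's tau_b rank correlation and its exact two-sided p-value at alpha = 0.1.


Step 1: Enumerate the 10 unordered pairs (i,j) with i<j and classify each by sign(x_j-x_i) * sign(y_j-y_i).
  (1,2):dx=+2,dy=+5->C; (1,3):dx=-1,dy=+1->D; (1,4):dx=+6,dy=+8->C; (1,5):dx=+3,dy=+4->C
  (2,3):dx=-3,dy=-4->C; (2,4):dx=+4,dy=+3->C; (2,5):dx=+1,dy=-1->D; (3,4):dx=+7,dy=+7->C
  (3,5):dx=+4,dy=+3->C; (4,5):dx=-3,dy=-4->C
Step 2: C = 8, D = 2, total pairs = 10.
Step 3: tau = (C - D)/(n(n-1)/2) = (8 - 2)/10 = 0.600000.
Step 4: Exact two-sided p-value (enumerate n! = 120 permutations of y under H0): p = 0.233333.
Step 5: alpha = 0.1. fail to reject H0.

tau_b = 0.6000 (C=8, D=2), p = 0.233333, fail to reject H0.


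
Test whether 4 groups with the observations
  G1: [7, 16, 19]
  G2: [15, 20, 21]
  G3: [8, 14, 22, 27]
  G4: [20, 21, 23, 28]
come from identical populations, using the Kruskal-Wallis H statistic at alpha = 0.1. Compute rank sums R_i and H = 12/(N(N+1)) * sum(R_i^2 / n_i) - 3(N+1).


Step 1: Combine all N = 14 observations and assign midranks.
sorted (value, group, rank): (7,G1,1), (8,G3,2), (14,G3,3), (15,G2,4), (16,G1,5), (19,G1,6), (20,G2,7.5), (20,G4,7.5), (21,G2,9.5), (21,G4,9.5), (22,G3,11), (23,G4,12), (27,G3,13), (28,G4,14)
Step 2: Sum ranks within each group.
R_1 = 12 (n_1 = 3)
R_2 = 21 (n_2 = 3)
R_3 = 29 (n_3 = 4)
R_4 = 43 (n_4 = 4)
Step 3: H = 12/(N(N+1)) * sum(R_i^2/n_i) - 3(N+1)
     = 12/(14*15) * (12^2/3 + 21^2/3 + 29^2/4 + 43^2/4) - 3*15
     = 0.057143 * 867.5 - 45
     = 4.571429.
Step 4: Ties present; correction factor C = 1 - 12/(14^3 - 14) = 0.995604. Corrected H = 4.571429 / 0.995604 = 4.591611.
Step 5: Under H0, H ~ chi^2(3); p-value = 0.204263.
Step 6: alpha = 0.1. fail to reject H0.

H = 4.5916, df = 3, p = 0.204263, fail to reject H0.


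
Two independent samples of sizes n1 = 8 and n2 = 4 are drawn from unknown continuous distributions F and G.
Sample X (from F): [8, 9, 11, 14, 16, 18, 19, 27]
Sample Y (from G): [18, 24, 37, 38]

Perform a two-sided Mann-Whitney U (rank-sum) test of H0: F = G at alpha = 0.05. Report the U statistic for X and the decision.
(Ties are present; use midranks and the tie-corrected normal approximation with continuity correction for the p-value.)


Step 1: Combine and sort all 12 observations; assign midranks.
sorted (value, group): (8,X), (9,X), (11,X), (14,X), (16,X), (18,X), (18,Y), (19,X), (24,Y), (27,X), (37,Y), (38,Y)
ranks: 8->1, 9->2, 11->3, 14->4, 16->5, 18->6.5, 18->6.5, 19->8, 24->9, 27->10, 37->11, 38->12
Step 2: Rank sum for X: R1 = 1 + 2 + 3 + 4 + 5 + 6.5 + 8 + 10 = 39.5.
Step 3: U_X = R1 - n1(n1+1)/2 = 39.5 - 8*9/2 = 39.5 - 36 = 3.5.
       U_Y = n1*n2 - U_X = 32 - 3.5 = 28.5.
Step 4: Ties are present, so use the tie-corrected normal approximation (with continuity correction) for the p-value.
Step 5: p-value = 0.041184; compare to alpha = 0.05. reject H0.

U_X = 3.5, p = 0.041184, reject H0 at alpha = 0.05.


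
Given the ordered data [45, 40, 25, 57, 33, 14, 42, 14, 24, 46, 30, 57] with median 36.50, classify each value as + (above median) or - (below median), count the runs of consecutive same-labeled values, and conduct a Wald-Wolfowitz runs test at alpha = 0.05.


Step 1: Compute median = 36.50; label A = above, B = below.
Labels in order: AABABBABBABA  (n_A = 6, n_B = 6)
Step 2: Count runs R = 9.
Step 3: Under H0 (random ordering), E[R] = 2*n_A*n_B/(n_A+n_B) + 1 = 2*6*6/12 + 1 = 7.0000.
        Var[R] = 2*n_A*n_B*(2*n_A*n_B - n_A - n_B) / ((n_A+n_B)^2 * (n_A+n_B-1)) = 4320/1584 = 2.7273.
        SD[R] = 1.6514.
Step 4: Continuity-corrected z = (R - 0.5 - E[R]) / SD[R] = (9 - 0.5 - 7.0000) / 1.6514 = 0.9083.
Step 5: Two-sided p-value via normal approximation = 2*(1 - Phi(|z|)) = 0.363722.
Step 6: alpha = 0.05. fail to reject H0.

R = 9, z = 0.9083, p = 0.363722, fail to reject H0.


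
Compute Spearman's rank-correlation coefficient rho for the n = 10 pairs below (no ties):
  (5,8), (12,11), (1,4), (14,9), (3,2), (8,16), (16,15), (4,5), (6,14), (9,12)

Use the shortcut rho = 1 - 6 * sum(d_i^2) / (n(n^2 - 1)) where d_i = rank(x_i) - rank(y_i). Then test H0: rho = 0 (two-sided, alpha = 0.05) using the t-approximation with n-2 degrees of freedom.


Step 1: Rank x and y separately (midranks; no ties here).
rank(x): 5->4, 12->8, 1->1, 14->9, 3->2, 8->6, 16->10, 4->3, 6->5, 9->7
rank(y): 8->4, 11->6, 4->2, 9->5, 2->1, 16->10, 15->9, 5->3, 14->8, 12->7
Step 2: d_i = R_x(i) - R_y(i); compute d_i^2.
  (4-4)^2=0, (8-6)^2=4, (1-2)^2=1, (9-5)^2=16, (2-1)^2=1, (6-10)^2=16, (10-9)^2=1, (3-3)^2=0, (5-8)^2=9, (7-7)^2=0
sum(d^2) = 48.
Step 3: rho = 1 - 6*48 / (10*(10^2 - 1)) = 1 - 288/990 = 0.709091.
Step 4: Under H0, t = rho * sqrt((n-2)/(1-rho^2)) = 2.8444 ~ t(8).
Step 5: Two-sided p-value from the t-distribution with 8 df = 0.021666.
Step 6: alpha = 0.05. reject H0.

rho = 0.7091, p = 0.021666, reject H0 at alpha = 0.05.


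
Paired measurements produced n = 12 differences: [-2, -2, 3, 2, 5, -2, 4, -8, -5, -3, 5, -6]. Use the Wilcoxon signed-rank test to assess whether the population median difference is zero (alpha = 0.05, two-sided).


Step 1: Drop any zero differences (none here) and take |d_i|.
|d| = [2, 2, 3, 2, 5, 2, 4, 8, 5, 3, 5, 6]
Step 2: Midrank |d_i| (ties get averaged ranks).
ranks: |2|->2.5, |2|->2.5, |3|->5.5, |2|->2.5, |5|->9, |2|->2.5, |4|->7, |8|->12, |5|->9, |3|->5.5, |5|->9, |6|->11
Step 3: Attach original signs; sum ranks with positive sign and with negative sign.
W+ = 5.5 + 2.5 + 9 + 7 + 9 = 33
W- = 2.5 + 2.5 + 2.5 + 12 + 9 + 5.5 + 11 = 45
(Check: W+ + W- = 78 should equal n(n+1)/2 = 78.)
Step 4: Test statistic W = min(W+, W-) = 33.
Step 5: Ties in |d|, so use the tie-corrected normal approximation.
        E[W] = n(n+1)/4 = 12*13/4 = 39.
        Tie groups: |d|=2 (t=4), |d|=3 (t=2), |d|=5 (t=3); sum(t^3 - t) = 90.
        Var[W] = n(n+1)(2n+1)/24 - sum(t^3-t)/48 = 3900/24 - 90/48 = 160.625.
        z = (W - E[W]) / sqrt(Var[W]) = (33 - 39) / 12.6738 = -0.4734.
        Two-sided p = 2*Phi(z) = 0.635915.
Step 6: alpha = 0.05. fail to reject H0.

W+ = 33, W- = 45, W = min = 33, p = 0.635915, fail to reject H0.


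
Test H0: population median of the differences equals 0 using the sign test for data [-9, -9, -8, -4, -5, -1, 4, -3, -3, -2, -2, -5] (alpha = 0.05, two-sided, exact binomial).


Step 1: Discard zero differences. Original n = 12; n_eff = number of nonzero differences = 12.
Nonzero differences (with sign): -9, -9, -8, -4, -5, -1, +4, -3, -3, -2, -2, -5
Step 2: Count signs: positive = 1, negative = 11.
Step 3: Under H0: P(positive) = 0.5, so the number of positives S ~ Bin(12, 0.5).
Step 4: Two-sided exact p-value = sum of Bin(12,0.5) probabilities at or below the observed probability = 0.006348.
Step 5: alpha = 0.05. reject H0.

n_eff = 12, pos = 1, neg = 11, p = 0.006348, reject H0.


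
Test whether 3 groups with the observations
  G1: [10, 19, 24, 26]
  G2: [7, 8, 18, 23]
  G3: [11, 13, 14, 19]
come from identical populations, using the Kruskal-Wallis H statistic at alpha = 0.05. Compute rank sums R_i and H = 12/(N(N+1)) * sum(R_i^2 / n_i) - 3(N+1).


Step 1: Combine all N = 12 observations and assign midranks.
sorted (value, group, rank): (7,G2,1), (8,G2,2), (10,G1,3), (11,G3,4), (13,G3,5), (14,G3,6), (18,G2,7), (19,G1,8.5), (19,G3,8.5), (23,G2,10), (24,G1,11), (26,G1,12)
Step 2: Sum ranks within each group.
R_1 = 34.5 (n_1 = 4)
R_2 = 20 (n_2 = 4)
R_3 = 23.5 (n_3 = 4)
Step 3: H = 12/(N(N+1)) * sum(R_i^2/n_i) - 3(N+1)
     = 12/(12*13) * (34.5^2/4 + 20^2/4 + 23.5^2/4) - 3*13
     = 0.076923 * 535.625 - 39
     = 2.201923.
Step 4: Ties present; correction factor C = 1 - 6/(12^3 - 12) = 0.996503. Corrected H = 2.201923 / 0.996503 = 2.209649.
Step 5: Under H0, H ~ chi^2(2); p-value = 0.331269.
Step 6: alpha = 0.05. fail to reject H0.

H = 2.2096, df = 2, p = 0.331269, fail to reject H0.


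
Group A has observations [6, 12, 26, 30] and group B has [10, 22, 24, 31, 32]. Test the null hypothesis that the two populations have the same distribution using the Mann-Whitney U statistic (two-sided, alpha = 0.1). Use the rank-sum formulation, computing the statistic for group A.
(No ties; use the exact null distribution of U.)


Step 1: Combine and sort all 9 observations; assign midranks.
sorted (value, group): (6,X), (10,Y), (12,X), (22,Y), (24,Y), (26,X), (30,X), (31,Y), (32,Y)
ranks: 6->1, 10->2, 12->3, 22->4, 24->5, 26->6, 30->7, 31->8, 32->9
Step 2: Rank sum for X: R1 = 1 + 3 + 6 + 7 = 17.
Step 3: U_X = R1 - n1(n1+1)/2 = 17 - 4*5/2 = 17 - 10 = 7.
       U_Y = n1*n2 - U_X = 20 - 7 = 13.
Step 4: No ties, so the exact null distribution of U (based on enumerating the C(9,4) = 126 equally likely rank assignments) gives the two-sided p-value.
Step 5: p-value = 0.555556; compare to alpha = 0.1. fail to reject H0.

U_X = 7, p = 0.555556, fail to reject H0 at alpha = 0.1.


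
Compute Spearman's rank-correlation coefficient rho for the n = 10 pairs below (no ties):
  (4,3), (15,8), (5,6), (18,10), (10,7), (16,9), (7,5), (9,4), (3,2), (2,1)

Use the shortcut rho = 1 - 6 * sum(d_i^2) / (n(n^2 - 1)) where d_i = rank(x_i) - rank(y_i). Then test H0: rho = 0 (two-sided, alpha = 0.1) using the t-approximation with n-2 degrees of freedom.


Step 1: Rank x and y separately (midranks; no ties here).
rank(x): 4->3, 15->8, 5->4, 18->10, 10->7, 16->9, 7->5, 9->6, 3->2, 2->1
rank(y): 3->3, 8->8, 6->6, 10->10, 7->7, 9->9, 5->5, 4->4, 2->2, 1->1
Step 2: d_i = R_x(i) - R_y(i); compute d_i^2.
  (3-3)^2=0, (8-8)^2=0, (4-6)^2=4, (10-10)^2=0, (7-7)^2=0, (9-9)^2=0, (5-5)^2=0, (6-4)^2=4, (2-2)^2=0, (1-1)^2=0
sum(d^2) = 8.
Step 3: rho = 1 - 6*8 / (10*(10^2 - 1)) = 1 - 48/990 = 0.951515.
Step 4: Under H0, t = rho * sqrt((n-2)/(1-rho^2)) = 8.7493 ~ t(8).
Step 5: Two-sided p-value from the t-distribution with 8 df = 0.000023.
Step 6: alpha = 0.1. reject H0.

rho = 0.9515, p = 0.000023, reject H0 at alpha = 0.1.


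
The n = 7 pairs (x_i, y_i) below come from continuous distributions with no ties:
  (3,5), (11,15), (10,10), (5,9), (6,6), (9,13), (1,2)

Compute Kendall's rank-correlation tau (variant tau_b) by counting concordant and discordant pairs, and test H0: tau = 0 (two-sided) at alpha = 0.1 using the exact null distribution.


Step 1: Enumerate the 21 unordered pairs (i,j) with i<j and classify each by sign(x_j-x_i) * sign(y_j-y_i).
  (1,2):dx=+8,dy=+10->C; (1,3):dx=+7,dy=+5->C; (1,4):dx=+2,dy=+4->C; (1,5):dx=+3,dy=+1->C
  (1,6):dx=+6,dy=+8->C; (1,7):dx=-2,dy=-3->C; (2,3):dx=-1,dy=-5->C; (2,4):dx=-6,dy=-6->C
  (2,5):dx=-5,dy=-9->C; (2,6):dx=-2,dy=-2->C; (2,7):dx=-10,dy=-13->C; (3,4):dx=-5,dy=-1->C
  (3,5):dx=-4,dy=-4->C; (3,6):dx=-1,dy=+3->D; (3,7):dx=-9,dy=-8->C; (4,5):dx=+1,dy=-3->D
  (4,6):dx=+4,dy=+4->C; (4,7):dx=-4,dy=-7->C; (5,6):dx=+3,dy=+7->C; (5,7):dx=-5,dy=-4->C
  (6,7):dx=-8,dy=-11->C
Step 2: C = 19, D = 2, total pairs = 21.
Step 3: tau = (C - D)/(n(n-1)/2) = (19 - 2)/21 = 0.809524.
Step 4: Exact two-sided p-value (enumerate n! = 5040 permutations of y under H0): p = 0.010714.
Step 5: alpha = 0.1. reject H0.

tau_b = 0.8095 (C=19, D=2), p = 0.010714, reject H0.


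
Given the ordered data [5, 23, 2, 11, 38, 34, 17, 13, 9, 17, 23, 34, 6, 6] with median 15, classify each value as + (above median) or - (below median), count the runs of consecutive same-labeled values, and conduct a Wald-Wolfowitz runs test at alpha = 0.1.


Step 1: Compute median = 15; label A = above, B = below.
Labels in order: BABBAAABBAAABB  (n_A = 7, n_B = 7)
Step 2: Count runs R = 7.
Step 3: Under H0 (random ordering), E[R] = 2*n_A*n_B/(n_A+n_B) + 1 = 2*7*7/14 + 1 = 8.0000.
        Var[R] = 2*n_A*n_B*(2*n_A*n_B - n_A - n_B) / ((n_A+n_B)^2 * (n_A+n_B-1)) = 8232/2548 = 3.2308.
        SD[R] = 1.7974.
Step 4: Continuity-corrected z = (R + 0.5 - E[R]) / SD[R] = (7 + 0.5 - 8.0000) / 1.7974 = -0.2782.
Step 5: Two-sided p-value via normal approximation = 2*(1 - Phi(|z|)) = 0.780879.
Step 6: alpha = 0.1. fail to reject H0.

R = 7, z = -0.2782, p = 0.780879, fail to reject H0.


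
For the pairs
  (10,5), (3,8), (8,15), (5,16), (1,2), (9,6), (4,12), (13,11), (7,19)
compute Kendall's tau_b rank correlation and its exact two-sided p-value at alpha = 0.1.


Step 1: Enumerate the 36 unordered pairs (i,j) with i<j and classify each by sign(x_j-x_i) * sign(y_j-y_i).
  (1,2):dx=-7,dy=+3->D; (1,3):dx=-2,dy=+10->D; (1,4):dx=-5,dy=+11->D; (1,5):dx=-9,dy=-3->C
  (1,6):dx=-1,dy=+1->D; (1,7):dx=-6,dy=+7->D; (1,8):dx=+3,dy=+6->C; (1,9):dx=-3,dy=+14->D
  (2,3):dx=+5,dy=+7->C; (2,4):dx=+2,dy=+8->C; (2,5):dx=-2,dy=-6->C; (2,6):dx=+6,dy=-2->D
  (2,7):dx=+1,dy=+4->C; (2,8):dx=+10,dy=+3->C; (2,9):dx=+4,dy=+11->C; (3,4):dx=-3,dy=+1->D
  (3,5):dx=-7,dy=-13->C; (3,6):dx=+1,dy=-9->D; (3,7):dx=-4,dy=-3->C; (3,8):dx=+5,dy=-4->D
  (3,9):dx=-1,dy=+4->D; (4,5):dx=-4,dy=-14->C; (4,6):dx=+4,dy=-10->D; (4,7):dx=-1,dy=-4->C
  (4,8):dx=+8,dy=-5->D; (4,9):dx=+2,dy=+3->C; (5,6):dx=+8,dy=+4->C; (5,7):dx=+3,dy=+10->C
  (5,8):dx=+12,dy=+9->C; (5,9):dx=+6,dy=+17->C; (6,7):dx=-5,dy=+6->D; (6,8):dx=+4,dy=+5->C
  (6,9):dx=-2,dy=+13->D; (7,8):dx=+9,dy=-1->D; (7,9):dx=+3,dy=+7->C; (8,9):dx=-6,dy=+8->D
Step 2: C = 19, D = 17, total pairs = 36.
Step 3: tau = (C - D)/(n(n-1)/2) = (19 - 17)/36 = 0.055556.
Step 4: Exact two-sided p-value (enumerate n! = 362880 permutations of y under H0): p = 0.919455.
Step 5: alpha = 0.1. fail to reject H0.

tau_b = 0.0556 (C=19, D=17), p = 0.919455, fail to reject H0.


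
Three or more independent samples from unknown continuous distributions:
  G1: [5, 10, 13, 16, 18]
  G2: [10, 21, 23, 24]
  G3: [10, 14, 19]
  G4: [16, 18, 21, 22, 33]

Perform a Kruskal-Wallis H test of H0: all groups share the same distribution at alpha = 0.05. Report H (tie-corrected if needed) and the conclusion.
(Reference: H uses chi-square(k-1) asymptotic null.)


Step 1: Combine all N = 17 observations and assign midranks.
sorted (value, group, rank): (5,G1,1), (10,G1,3), (10,G2,3), (10,G3,3), (13,G1,5), (14,G3,6), (16,G1,7.5), (16,G4,7.5), (18,G1,9.5), (18,G4,9.5), (19,G3,11), (21,G2,12.5), (21,G4,12.5), (22,G4,14), (23,G2,15), (24,G2,16), (33,G4,17)
Step 2: Sum ranks within each group.
R_1 = 26 (n_1 = 5)
R_2 = 46.5 (n_2 = 4)
R_3 = 20 (n_3 = 3)
R_4 = 60.5 (n_4 = 5)
Step 3: H = 12/(N(N+1)) * sum(R_i^2/n_i) - 3(N+1)
     = 12/(17*18) * (26^2/5 + 46.5^2/4 + 20^2/3 + 60.5^2/5) - 3*18
     = 0.039216 * 1541.15 - 54
     = 6.437092.
Step 4: Ties present; correction factor C = 1 - 42/(17^3 - 17) = 0.991422. Corrected H = 6.437092 / 0.991422 = 6.492789.
Step 5: Under H0, H ~ chi^2(3); p-value = 0.089947.
Step 6: alpha = 0.05. fail to reject H0.

H = 6.4928, df = 3, p = 0.089947, fail to reject H0.


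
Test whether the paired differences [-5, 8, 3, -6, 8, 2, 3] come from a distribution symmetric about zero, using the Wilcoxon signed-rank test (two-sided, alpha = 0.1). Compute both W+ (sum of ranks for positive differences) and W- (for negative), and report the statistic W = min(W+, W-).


Step 1: Drop any zero differences (none here) and take |d_i|.
|d| = [5, 8, 3, 6, 8, 2, 3]
Step 2: Midrank |d_i| (ties get averaged ranks).
ranks: |5|->4, |8|->6.5, |3|->2.5, |6|->5, |8|->6.5, |2|->1, |3|->2.5
Step 3: Attach original signs; sum ranks with positive sign and with negative sign.
W+ = 6.5 + 2.5 + 6.5 + 1 + 2.5 = 19
W- = 4 + 5 = 9
(Check: W+ + W- = 28 should equal n(n+1)/2 = 28.)
Step 4: Test statistic W = min(W+, W-) = 9.
Step 5: Ties in |d|, so use the tie-corrected normal approximation.
        E[W] = n(n+1)/4 = 7*8/4 = 14.
        Tie groups: |d|=3 (t=2), |d|=8 (t=2); sum(t^3 - t) = 12.
        Var[W] = n(n+1)(2n+1)/24 - sum(t^3-t)/48 = 840/24 - 12/48 = 34.75.
        z = (W - E[W]) / sqrt(Var[W]) = (9 - 14) / 5.8949 = -0.8482.
        Two-sided p = 2*Phi(z) = 0.396333.
Step 6: alpha = 0.1. fail to reject H0.

W+ = 19, W- = 9, W = min = 9, p = 0.396333, fail to reject H0.


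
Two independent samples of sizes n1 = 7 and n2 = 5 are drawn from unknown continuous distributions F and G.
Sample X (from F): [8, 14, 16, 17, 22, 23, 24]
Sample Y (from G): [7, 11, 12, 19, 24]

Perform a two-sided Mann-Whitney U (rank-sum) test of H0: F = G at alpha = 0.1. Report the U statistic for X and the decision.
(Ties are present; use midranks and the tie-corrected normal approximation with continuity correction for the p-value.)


Step 1: Combine and sort all 12 observations; assign midranks.
sorted (value, group): (7,Y), (8,X), (11,Y), (12,Y), (14,X), (16,X), (17,X), (19,Y), (22,X), (23,X), (24,X), (24,Y)
ranks: 7->1, 8->2, 11->3, 12->4, 14->5, 16->6, 17->7, 19->8, 22->9, 23->10, 24->11.5, 24->11.5
Step 2: Rank sum for X: R1 = 2 + 5 + 6 + 7 + 9 + 10 + 11.5 = 50.5.
Step 3: U_X = R1 - n1(n1+1)/2 = 50.5 - 7*8/2 = 50.5 - 28 = 22.5.
       U_Y = n1*n2 - U_X = 35 - 22.5 = 12.5.
Step 4: Ties are present, so use the tie-corrected normal approximation (with continuity correction) for the p-value.
Step 5: p-value = 0.464120; compare to alpha = 0.1. fail to reject H0.

U_X = 22.5, p = 0.464120, fail to reject H0 at alpha = 0.1.


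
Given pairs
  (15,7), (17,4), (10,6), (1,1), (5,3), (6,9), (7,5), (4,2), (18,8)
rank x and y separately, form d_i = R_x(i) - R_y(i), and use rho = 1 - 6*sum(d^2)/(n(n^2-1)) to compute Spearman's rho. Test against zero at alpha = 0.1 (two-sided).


Step 1: Rank x and y separately (midranks; no ties here).
rank(x): 15->7, 17->8, 10->6, 1->1, 5->3, 6->4, 7->5, 4->2, 18->9
rank(y): 7->7, 4->4, 6->6, 1->1, 3->3, 9->9, 5->5, 2->2, 8->8
Step 2: d_i = R_x(i) - R_y(i); compute d_i^2.
  (7-7)^2=0, (8-4)^2=16, (6-6)^2=0, (1-1)^2=0, (3-3)^2=0, (4-9)^2=25, (5-5)^2=0, (2-2)^2=0, (9-8)^2=1
sum(d^2) = 42.
Step 3: rho = 1 - 6*42 / (9*(9^2 - 1)) = 1 - 252/720 = 0.650000.
Step 4: Under H0, t = rho * sqrt((n-2)/(1-rho^2)) = 2.2630 ~ t(7).
Step 5: Two-sided p-value from the t-distribution with 7 df = 0.058073.
Step 6: alpha = 0.1. reject H0.

rho = 0.6500, p = 0.058073, reject H0 at alpha = 0.1.


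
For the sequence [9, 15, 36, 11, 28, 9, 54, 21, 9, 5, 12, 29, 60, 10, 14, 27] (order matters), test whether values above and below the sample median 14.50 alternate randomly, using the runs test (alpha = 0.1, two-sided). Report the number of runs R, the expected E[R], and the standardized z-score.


Step 1: Compute median = 14.50; label A = above, B = below.
Labels in order: BAABABAABBBAABBA  (n_A = 8, n_B = 8)
Step 2: Count runs R = 10.
Step 3: Under H0 (random ordering), E[R] = 2*n_A*n_B/(n_A+n_B) + 1 = 2*8*8/16 + 1 = 9.0000.
        Var[R] = 2*n_A*n_B*(2*n_A*n_B - n_A - n_B) / ((n_A+n_B)^2 * (n_A+n_B-1)) = 14336/3840 = 3.7333.
        SD[R] = 1.9322.
Step 4: Continuity-corrected z = (R - 0.5 - E[R]) / SD[R] = (10 - 0.5 - 9.0000) / 1.9322 = 0.2588.
Step 5: Two-sided p-value via normal approximation = 2*(1 - Phi(|z|)) = 0.795809.
Step 6: alpha = 0.1. fail to reject H0.

R = 10, z = 0.2588, p = 0.795809, fail to reject H0.


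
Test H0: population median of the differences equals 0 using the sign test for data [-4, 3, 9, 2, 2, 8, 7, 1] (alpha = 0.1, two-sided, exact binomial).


Step 1: Discard zero differences. Original n = 8; n_eff = number of nonzero differences = 8.
Nonzero differences (with sign): -4, +3, +9, +2, +2, +8, +7, +1
Step 2: Count signs: positive = 7, negative = 1.
Step 3: Under H0: P(positive) = 0.5, so the number of positives S ~ Bin(8, 0.5).
Step 4: Two-sided exact p-value = sum of Bin(8,0.5) probabilities at or below the observed probability = 0.070312.
Step 5: alpha = 0.1. reject H0.

n_eff = 8, pos = 7, neg = 1, p = 0.070312, reject H0.


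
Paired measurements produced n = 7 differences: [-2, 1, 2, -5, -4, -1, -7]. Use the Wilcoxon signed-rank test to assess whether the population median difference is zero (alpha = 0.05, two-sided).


Step 1: Drop any zero differences (none here) and take |d_i|.
|d| = [2, 1, 2, 5, 4, 1, 7]
Step 2: Midrank |d_i| (ties get averaged ranks).
ranks: |2|->3.5, |1|->1.5, |2|->3.5, |5|->6, |4|->5, |1|->1.5, |7|->7
Step 3: Attach original signs; sum ranks with positive sign and with negative sign.
W+ = 1.5 + 3.5 = 5
W- = 3.5 + 6 + 5 + 1.5 + 7 = 23
(Check: W+ + W- = 28 should equal n(n+1)/2 = 28.)
Step 4: Test statistic W = min(W+, W-) = 5.
Step 5: Ties in |d|, so use the tie-corrected normal approximation.
        E[W] = n(n+1)/4 = 7*8/4 = 14.
        Tie groups: |d|=1 (t=2), |d|=2 (t=2); sum(t^3 - t) = 12.
        Var[W] = n(n+1)(2n+1)/24 - sum(t^3-t)/48 = 840/24 - 12/48 = 34.75.
        z = (W - E[W]) / sqrt(Var[W]) = (5 - 14) / 5.8949 = -1.5267.
        Two-sided p = 2*Phi(z) = 0.126826.
Step 6: alpha = 0.05. fail to reject H0.

W+ = 5, W- = 23, W = min = 5, p = 0.126826, fail to reject H0.


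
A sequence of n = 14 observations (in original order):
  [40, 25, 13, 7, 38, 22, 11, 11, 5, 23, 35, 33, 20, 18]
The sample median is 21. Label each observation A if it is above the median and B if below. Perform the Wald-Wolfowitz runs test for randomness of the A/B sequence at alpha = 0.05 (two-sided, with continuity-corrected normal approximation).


Step 1: Compute median = 21; label A = above, B = below.
Labels in order: AABBAABBBAAABB  (n_A = 7, n_B = 7)
Step 2: Count runs R = 6.
Step 3: Under H0 (random ordering), E[R] = 2*n_A*n_B/(n_A+n_B) + 1 = 2*7*7/14 + 1 = 8.0000.
        Var[R] = 2*n_A*n_B*(2*n_A*n_B - n_A - n_B) / ((n_A+n_B)^2 * (n_A+n_B-1)) = 8232/2548 = 3.2308.
        SD[R] = 1.7974.
Step 4: Continuity-corrected z = (R + 0.5 - E[R]) / SD[R] = (6 + 0.5 - 8.0000) / 1.7974 = -0.8345.
Step 5: Two-sided p-value via normal approximation = 2*(1 - Phi(|z|)) = 0.403986.
Step 6: alpha = 0.05. fail to reject H0.

R = 6, z = -0.8345, p = 0.403986, fail to reject H0.


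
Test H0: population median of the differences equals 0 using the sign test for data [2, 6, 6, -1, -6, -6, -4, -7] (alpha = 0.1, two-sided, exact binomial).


Step 1: Discard zero differences. Original n = 8; n_eff = number of nonzero differences = 8.
Nonzero differences (with sign): +2, +6, +6, -1, -6, -6, -4, -7
Step 2: Count signs: positive = 3, negative = 5.
Step 3: Under H0: P(positive) = 0.5, so the number of positives S ~ Bin(8, 0.5).
Step 4: Two-sided exact p-value = sum of Bin(8,0.5) probabilities at or below the observed probability = 0.726562.
Step 5: alpha = 0.1. fail to reject H0.

n_eff = 8, pos = 3, neg = 5, p = 0.726562, fail to reject H0.


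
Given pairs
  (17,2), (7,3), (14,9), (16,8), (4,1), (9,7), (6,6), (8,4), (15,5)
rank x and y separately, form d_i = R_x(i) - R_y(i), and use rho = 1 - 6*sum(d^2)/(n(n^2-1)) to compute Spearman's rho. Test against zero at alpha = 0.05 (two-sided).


Step 1: Rank x and y separately (midranks; no ties here).
rank(x): 17->9, 7->3, 14->6, 16->8, 4->1, 9->5, 6->2, 8->4, 15->7
rank(y): 2->2, 3->3, 9->9, 8->8, 1->1, 7->7, 6->6, 4->4, 5->5
Step 2: d_i = R_x(i) - R_y(i); compute d_i^2.
  (9-2)^2=49, (3-3)^2=0, (6-9)^2=9, (8-8)^2=0, (1-1)^2=0, (5-7)^2=4, (2-6)^2=16, (4-4)^2=0, (7-5)^2=4
sum(d^2) = 82.
Step 3: rho = 1 - 6*82 / (9*(9^2 - 1)) = 1 - 492/720 = 0.316667.
Step 4: Under H0, t = rho * sqrt((n-2)/(1-rho^2)) = 0.8833 ~ t(7).
Step 5: Two-sided p-value from the t-distribution with 7 df = 0.406397.
Step 6: alpha = 0.05. fail to reject H0.

rho = 0.3167, p = 0.406397, fail to reject H0 at alpha = 0.05.


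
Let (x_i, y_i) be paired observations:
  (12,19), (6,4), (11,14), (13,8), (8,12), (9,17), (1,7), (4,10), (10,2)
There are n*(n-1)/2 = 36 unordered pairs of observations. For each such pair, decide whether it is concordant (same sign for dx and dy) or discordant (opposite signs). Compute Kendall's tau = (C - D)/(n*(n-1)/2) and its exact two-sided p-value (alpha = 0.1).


Step 1: Enumerate the 36 unordered pairs (i,j) with i<j and classify each by sign(x_j-x_i) * sign(y_j-y_i).
  (1,2):dx=-6,dy=-15->C; (1,3):dx=-1,dy=-5->C; (1,4):dx=+1,dy=-11->D; (1,5):dx=-4,dy=-7->C
  (1,6):dx=-3,dy=-2->C; (1,7):dx=-11,dy=-12->C; (1,8):dx=-8,dy=-9->C; (1,9):dx=-2,dy=-17->C
  (2,3):dx=+5,dy=+10->C; (2,4):dx=+7,dy=+4->C; (2,5):dx=+2,dy=+8->C; (2,6):dx=+3,dy=+13->C
  (2,7):dx=-5,dy=+3->D; (2,8):dx=-2,dy=+6->D; (2,9):dx=+4,dy=-2->D; (3,4):dx=+2,dy=-6->D
  (3,5):dx=-3,dy=-2->C; (3,6):dx=-2,dy=+3->D; (3,7):dx=-10,dy=-7->C; (3,8):dx=-7,dy=-4->C
  (3,9):dx=-1,dy=-12->C; (4,5):dx=-5,dy=+4->D; (4,6):dx=-4,dy=+9->D; (4,7):dx=-12,dy=-1->C
  (4,8):dx=-9,dy=+2->D; (4,9):dx=-3,dy=-6->C; (5,6):dx=+1,dy=+5->C; (5,7):dx=-7,dy=-5->C
  (5,8):dx=-4,dy=-2->C; (5,9):dx=+2,dy=-10->D; (6,7):dx=-8,dy=-10->C; (6,8):dx=-5,dy=-7->C
  (6,9):dx=+1,dy=-15->D; (7,8):dx=+3,dy=+3->C; (7,9):dx=+9,dy=-5->D; (8,9):dx=+6,dy=-8->D
Step 2: C = 23, D = 13, total pairs = 36.
Step 3: tau = (C - D)/(n(n-1)/2) = (23 - 13)/36 = 0.277778.
Step 4: Exact two-sided p-value (enumerate n! = 362880 permutations of y under H0): p = 0.358488.
Step 5: alpha = 0.1. fail to reject H0.

tau_b = 0.2778 (C=23, D=13), p = 0.358488, fail to reject H0.


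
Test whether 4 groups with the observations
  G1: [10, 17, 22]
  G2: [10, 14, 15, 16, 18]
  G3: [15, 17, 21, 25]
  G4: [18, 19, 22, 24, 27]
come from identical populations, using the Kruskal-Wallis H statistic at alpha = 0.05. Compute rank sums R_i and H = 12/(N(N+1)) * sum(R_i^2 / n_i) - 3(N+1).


Step 1: Combine all N = 17 observations and assign midranks.
sorted (value, group, rank): (10,G1,1.5), (10,G2,1.5), (14,G2,3), (15,G2,4.5), (15,G3,4.5), (16,G2,6), (17,G1,7.5), (17,G3,7.5), (18,G2,9.5), (18,G4,9.5), (19,G4,11), (21,G3,12), (22,G1,13.5), (22,G4,13.5), (24,G4,15), (25,G3,16), (27,G4,17)
Step 2: Sum ranks within each group.
R_1 = 22.5 (n_1 = 3)
R_2 = 24.5 (n_2 = 5)
R_3 = 40 (n_3 = 4)
R_4 = 66 (n_4 = 5)
Step 3: H = 12/(N(N+1)) * sum(R_i^2/n_i) - 3(N+1)
     = 12/(17*18) * (22.5^2/3 + 24.5^2/5 + 40^2/4 + 66^2/5) - 3*18
     = 0.039216 * 1560 - 54
     = 7.176471.
Step 4: Ties present; correction factor C = 1 - 30/(17^3 - 17) = 0.993873. Corrected H = 7.176471 / 0.993873 = 7.220715.
Step 5: Under H0, H ~ chi^2(3); p-value = 0.065186.
Step 6: alpha = 0.05. fail to reject H0.

H = 7.2207, df = 3, p = 0.065186, fail to reject H0.


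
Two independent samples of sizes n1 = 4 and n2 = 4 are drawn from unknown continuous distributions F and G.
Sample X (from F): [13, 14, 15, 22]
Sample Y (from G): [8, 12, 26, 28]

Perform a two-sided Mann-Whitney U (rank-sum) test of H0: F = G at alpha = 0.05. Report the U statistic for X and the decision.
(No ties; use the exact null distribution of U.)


Step 1: Combine and sort all 8 observations; assign midranks.
sorted (value, group): (8,Y), (12,Y), (13,X), (14,X), (15,X), (22,X), (26,Y), (28,Y)
ranks: 8->1, 12->2, 13->3, 14->4, 15->5, 22->6, 26->7, 28->8
Step 2: Rank sum for X: R1 = 3 + 4 + 5 + 6 = 18.
Step 3: U_X = R1 - n1(n1+1)/2 = 18 - 4*5/2 = 18 - 10 = 8.
       U_Y = n1*n2 - U_X = 16 - 8 = 8.
Step 4: No ties, so the exact null distribution of U (based on enumerating the C(8,4) = 70 equally likely rank assignments) gives the two-sided p-value.
Step 5: p-value = 1.000000; compare to alpha = 0.05. fail to reject H0.

U_X = 8, p = 1.000000, fail to reject H0 at alpha = 0.05.


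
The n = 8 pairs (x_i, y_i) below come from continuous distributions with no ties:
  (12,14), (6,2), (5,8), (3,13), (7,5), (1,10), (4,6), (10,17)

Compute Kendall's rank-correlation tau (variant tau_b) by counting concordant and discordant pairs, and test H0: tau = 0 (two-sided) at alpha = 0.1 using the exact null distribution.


Step 1: Enumerate the 28 unordered pairs (i,j) with i<j and classify each by sign(x_j-x_i) * sign(y_j-y_i).
  (1,2):dx=-6,dy=-12->C; (1,3):dx=-7,dy=-6->C; (1,4):dx=-9,dy=-1->C; (1,5):dx=-5,dy=-9->C
  (1,6):dx=-11,dy=-4->C; (1,7):dx=-8,dy=-8->C; (1,8):dx=-2,dy=+3->D; (2,3):dx=-1,dy=+6->D
  (2,4):dx=-3,dy=+11->D; (2,5):dx=+1,dy=+3->C; (2,6):dx=-5,dy=+8->D; (2,7):dx=-2,dy=+4->D
  (2,8):dx=+4,dy=+15->C; (3,4):dx=-2,dy=+5->D; (3,5):dx=+2,dy=-3->D; (3,6):dx=-4,dy=+2->D
  (3,7):dx=-1,dy=-2->C; (3,8):dx=+5,dy=+9->C; (4,5):dx=+4,dy=-8->D; (4,6):dx=-2,dy=-3->C
  (4,7):dx=+1,dy=-7->D; (4,8):dx=+7,dy=+4->C; (5,6):dx=-6,dy=+5->D; (5,7):dx=-3,dy=+1->D
  (5,8):dx=+3,dy=+12->C; (6,7):dx=+3,dy=-4->D; (6,8):dx=+9,dy=+7->C; (7,8):dx=+6,dy=+11->C
Step 2: C = 15, D = 13, total pairs = 28.
Step 3: tau = (C - D)/(n(n-1)/2) = (15 - 13)/28 = 0.071429.
Step 4: Exact two-sided p-value (enumerate n! = 40320 permutations of y under H0): p = 0.904861.
Step 5: alpha = 0.1. fail to reject H0.

tau_b = 0.0714 (C=15, D=13), p = 0.904861, fail to reject H0.


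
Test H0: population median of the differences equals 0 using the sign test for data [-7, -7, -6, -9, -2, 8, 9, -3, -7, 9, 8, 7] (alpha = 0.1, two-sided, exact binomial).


Step 1: Discard zero differences. Original n = 12; n_eff = number of nonzero differences = 12.
Nonzero differences (with sign): -7, -7, -6, -9, -2, +8, +9, -3, -7, +9, +8, +7
Step 2: Count signs: positive = 5, negative = 7.
Step 3: Under H0: P(positive) = 0.5, so the number of positives S ~ Bin(12, 0.5).
Step 4: Two-sided exact p-value = sum of Bin(12,0.5) probabilities at or below the observed probability = 0.774414.
Step 5: alpha = 0.1. fail to reject H0.

n_eff = 12, pos = 5, neg = 7, p = 0.774414, fail to reject H0.


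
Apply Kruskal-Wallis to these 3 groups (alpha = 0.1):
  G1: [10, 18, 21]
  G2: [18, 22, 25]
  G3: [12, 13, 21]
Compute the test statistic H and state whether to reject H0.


Step 1: Combine all N = 9 observations and assign midranks.
sorted (value, group, rank): (10,G1,1), (12,G3,2), (13,G3,3), (18,G1,4.5), (18,G2,4.5), (21,G1,6.5), (21,G3,6.5), (22,G2,8), (25,G2,9)
Step 2: Sum ranks within each group.
R_1 = 12 (n_1 = 3)
R_2 = 21.5 (n_2 = 3)
R_3 = 11.5 (n_3 = 3)
Step 3: H = 12/(N(N+1)) * sum(R_i^2/n_i) - 3(N+1)
     = 12/(9*10) * (12^2/3 + 21.5^2/3 + 11.5^2/3) - 3*10
     = 0.133333 * 246.167 - 30
     = 2.822222.
Step 4: Ties present; correction factor C = 1 - 12/(9^3 - 9) = 0.983333. Corrected H = 2.822222 / 0.983333 = 2.870056.
Step 5: Under H0, H ~ chi^2(2); p-value = 0.238109.
Step 6: alpha = 0.1. fail to reject H0.

H = 2.8701, df = 2, p = 0.238109, fail to reject H0.


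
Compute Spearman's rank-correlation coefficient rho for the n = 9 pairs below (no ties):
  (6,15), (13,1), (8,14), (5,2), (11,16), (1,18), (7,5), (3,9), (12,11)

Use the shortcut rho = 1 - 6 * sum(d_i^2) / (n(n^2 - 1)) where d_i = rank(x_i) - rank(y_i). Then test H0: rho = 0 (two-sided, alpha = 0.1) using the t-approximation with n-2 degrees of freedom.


Step 1: Rank x and y separately (midranks; no ties here).
rank(x): 6->4, 13->9, 8->6, 5->3, 11->7, 1->1, 7->5, 3->2, 12->8
rank(y): 15->7, 1->1, 14->6, 2->2, 16->8, 18->9, 5->3, 9->4, 11->5
Step 2: d_i = R_x(i) - R_y(i); compute d_i^2.
  (4-7)^2=9, (9-1)^2=64, (6-6)^2=0, (3-2)^2=1, (7-8)^2=1, (1-9)^2=64, (5-3)^2=4, (2-4)^2=4, (8-5)^2=9
sum(d^2) = 156.
Step 3: rho = 1 - 6*156 / (9*(9^2 - 1)) = 1 - 936/720 = -0.300000.
Step 4: Under H0, t = rho * sqrt((n-2)/(1-rho^2)) = -0.8321 ~ t(7).
Step 5: Two-sided p-value from the t-distribution with 7 df = 0.432845.
Step 6: alpha = 0.1. fail to reject H0.

rho = -0.3000, p = 0.432845, fail to reject H0 at alpha = 0.1.
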